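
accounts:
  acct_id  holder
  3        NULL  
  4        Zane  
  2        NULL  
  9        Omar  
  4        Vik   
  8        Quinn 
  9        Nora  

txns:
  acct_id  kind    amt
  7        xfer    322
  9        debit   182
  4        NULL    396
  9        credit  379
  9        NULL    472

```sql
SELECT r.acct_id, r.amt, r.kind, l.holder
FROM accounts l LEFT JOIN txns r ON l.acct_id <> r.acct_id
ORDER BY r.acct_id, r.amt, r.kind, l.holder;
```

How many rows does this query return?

27

LEFT JOIN keeps every row from `accounts`; unmatched rows get NULL for `txns`'s columns.
Matching on l.acct_id <> r.acct_id.
- l row (acct_id=3): matches 5 r row(s) → 5 output row(s).
- l row (acct_id=4): matches 4 r row(s) → 4 output row(s).
- l row (acct_id=2): matches 5 r row(s) → 5 output row(s).
- l row (acct_id=9): matches 2 r row(s) → 2 output row(s).
- l row (acct_id=4): matches 4 r row(s) → 4 output row(s).
- l row (acct_id=8): matches 5 r row(s) → 5 output row(s).
- l row (acct_id=9): matches 2 r row(s) → 2 output row(s).
Total: 27 rows.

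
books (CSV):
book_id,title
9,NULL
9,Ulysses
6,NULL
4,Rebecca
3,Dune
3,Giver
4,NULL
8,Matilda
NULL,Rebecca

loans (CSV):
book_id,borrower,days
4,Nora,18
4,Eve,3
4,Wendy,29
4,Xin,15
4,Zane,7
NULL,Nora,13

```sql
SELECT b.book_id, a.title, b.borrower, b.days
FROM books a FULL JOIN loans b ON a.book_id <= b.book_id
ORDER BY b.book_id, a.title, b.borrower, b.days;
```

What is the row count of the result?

FULL OUTER JOIN keeps every row from both sides; unmatched rows get NULL for the other side's columns.
Matching on a.book_id <= b.book_id. A NULL in a compared column never satisfies the condition.
Matched pairs: 20; unmatched a rows kept: 5; unmatched b rows kept: 1.
Total: 20 matched + 6 padded = 26 rows.

26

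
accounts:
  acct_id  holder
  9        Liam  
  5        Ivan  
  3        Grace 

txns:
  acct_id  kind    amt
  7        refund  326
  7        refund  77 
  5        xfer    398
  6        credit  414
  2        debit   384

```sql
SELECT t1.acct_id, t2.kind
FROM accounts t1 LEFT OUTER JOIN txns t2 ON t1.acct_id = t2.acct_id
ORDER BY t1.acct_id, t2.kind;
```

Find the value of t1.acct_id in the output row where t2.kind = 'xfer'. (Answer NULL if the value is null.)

LEFT JOIN keeps every row from `accounts`; unmatched rows get NULL for `txns`'s columns.
Matching on t1.acct_id = t2.acct_id.
- t1[0] acct_id=9 → no match; kept with NULLs on the t2 side.
- t1[1] acct_id=5 → 1 match(es) in t2 → 1 row(s).
- t1[2] acct_id=3 → no match; kept with NULLs on the t2 side.

5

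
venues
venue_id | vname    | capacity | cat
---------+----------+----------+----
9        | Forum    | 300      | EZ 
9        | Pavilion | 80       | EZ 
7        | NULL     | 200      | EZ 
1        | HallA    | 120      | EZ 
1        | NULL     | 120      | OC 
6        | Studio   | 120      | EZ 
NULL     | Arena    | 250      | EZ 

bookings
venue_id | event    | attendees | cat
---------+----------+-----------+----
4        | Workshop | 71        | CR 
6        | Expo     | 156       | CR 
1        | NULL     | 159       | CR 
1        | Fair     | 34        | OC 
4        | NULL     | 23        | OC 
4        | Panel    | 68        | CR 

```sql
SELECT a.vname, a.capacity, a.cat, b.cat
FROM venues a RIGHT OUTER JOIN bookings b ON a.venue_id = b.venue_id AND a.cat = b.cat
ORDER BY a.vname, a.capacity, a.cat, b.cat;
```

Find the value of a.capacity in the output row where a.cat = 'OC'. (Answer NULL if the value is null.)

120

RIGHT JOIN keeps every row from `bookings`; unmatched rows get NULL for `venues`'s columns.
Matching on a.venue_id = b.venue_id AND a.cat = b.cat. A NULL in a compared column never satisfies the condition.
- a (venue_id=9, cat=EZ) has no partner in b.
- a (venue_id=9, cat=EZ) has no partner in b.
- a (venue_id=7, cat=EZ) has no partner in b.
- a (venue_id=1, cat=EZ) has no partner in b.
- a (venue_id=1, cat=OC) pairs with 1 row(s) of b.
- a (venue_id=6, cat=EZ) has no partner in b.
- a (venue_id=NULL, cat=EZ) has no partner in b.
- 5 b row(s) had no a match → kept, a columns NULL.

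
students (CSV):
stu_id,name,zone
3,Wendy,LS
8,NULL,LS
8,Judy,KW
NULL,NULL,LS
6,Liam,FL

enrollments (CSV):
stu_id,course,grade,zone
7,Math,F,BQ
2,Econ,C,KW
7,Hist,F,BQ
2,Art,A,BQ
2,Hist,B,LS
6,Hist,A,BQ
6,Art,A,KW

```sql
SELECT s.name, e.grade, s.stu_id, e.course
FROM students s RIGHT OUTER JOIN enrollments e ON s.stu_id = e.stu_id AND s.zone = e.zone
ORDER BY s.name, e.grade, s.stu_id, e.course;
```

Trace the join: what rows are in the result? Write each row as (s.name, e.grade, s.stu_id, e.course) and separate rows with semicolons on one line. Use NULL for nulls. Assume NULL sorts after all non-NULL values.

RIGHT JOIN keeps every row from `enrollments`; unmatched rows get NULL for `students`'s columns.
Matching on s.stu_id = e.stu_id AND s.zone = e.zone. A NULL in a compared column never satisfies the condition.
- s row (stu_id=3, zone=LS): no match.
- s row (stu_id=8, zone=LS): no match.
- s row (stu_id=8, zone=KW): no match.
- s row (stu_id=NULL, zone=LS): no match.
- s row (stu_id=6, zone=FL): no match.
- 7 row(s) from e found no s partner → padded with NULL.
After projecting and ordering:
s.name | e.grade | s.stu_id | e.course
NULL | A | NULL | Art
NULL | A | NULL | Art
NULL | A | NULL | Hist
NULL | B | NULL | Hist
NULL | C | NULL | Econ
NULL | F | NULL | Hist
NULL | F | NULL | Math

(NULL, A, NULL, Art); (NULL, A, NULL, Art); (NULL, A, NULL, Hist); (NULL, B, NULL, Hist); (NULL, C, NULL, Econ); (NULL, F, NULL, Hist); (NULL, F, NULL, Math)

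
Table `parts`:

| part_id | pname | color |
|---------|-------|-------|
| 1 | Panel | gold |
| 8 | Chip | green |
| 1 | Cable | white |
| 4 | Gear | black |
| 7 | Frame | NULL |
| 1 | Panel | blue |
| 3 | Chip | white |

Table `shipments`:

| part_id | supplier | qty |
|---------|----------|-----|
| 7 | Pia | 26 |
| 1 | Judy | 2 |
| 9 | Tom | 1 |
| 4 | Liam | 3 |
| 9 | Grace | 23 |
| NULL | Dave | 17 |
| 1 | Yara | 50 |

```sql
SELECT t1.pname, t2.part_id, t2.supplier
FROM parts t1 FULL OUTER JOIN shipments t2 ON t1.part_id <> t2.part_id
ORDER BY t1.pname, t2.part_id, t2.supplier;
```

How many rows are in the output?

35

FULL OUTER JOIN keeps every row from both sides; unmatched rows get NULL for the other side's columns.
Matching on t1.part_id <> t2.part_id. A NULL in a compared column never satisfies the condition.
- t1 (part_id=1) pairs with 4 row(s) of t2.
- t1 (part_id=8) pairs with 6 row(s) of t2.
- t1 (part_id=1) pairs with 4 row(s) of t2.
- t1 (part_id=4) pairs with 5 row(s) of t2.
- t1 (part_id=7) pairs with 5 row(s) of t2.
- t1 (part_id=1) pairs with 4 row(s) of t2.
- t1 (part_id=3) pairs with 6 row(s) of t2.
- plus 1 unmatched t2 row(s), each kept with NULL t1 columns.
Total: 34 matched + 1 padded = 35 rows.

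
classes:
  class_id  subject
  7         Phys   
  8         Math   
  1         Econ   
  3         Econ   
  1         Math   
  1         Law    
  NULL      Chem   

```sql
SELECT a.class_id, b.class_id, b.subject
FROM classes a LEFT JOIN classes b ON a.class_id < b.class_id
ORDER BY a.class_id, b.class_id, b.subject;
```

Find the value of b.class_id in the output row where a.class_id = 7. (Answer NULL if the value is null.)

LEFT JOIN keeps every row from `classes a`; unmatched rows get NULL for `classes b`'s columns.
Matching on a.class_id < b.class_id. A NULL in a compared column never satisfies the condition.
Matched pairs: 12; unmatched a rows kept: 2.

8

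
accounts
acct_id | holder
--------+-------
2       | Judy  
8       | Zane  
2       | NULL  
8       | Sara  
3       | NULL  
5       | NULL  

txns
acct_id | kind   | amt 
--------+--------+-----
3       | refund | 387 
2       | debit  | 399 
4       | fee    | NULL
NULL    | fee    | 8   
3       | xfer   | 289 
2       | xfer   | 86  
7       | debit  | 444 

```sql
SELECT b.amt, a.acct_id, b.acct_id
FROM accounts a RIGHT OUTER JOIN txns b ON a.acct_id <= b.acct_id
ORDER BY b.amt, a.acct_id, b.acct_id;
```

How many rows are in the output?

18

RIGHT JOIN keeps every row from `txns`; unmatched rows get NULL for `accounts`'s columns.
Matching on a.acct_id <= b.acct_id. A NULL in a compared column never satisfies the condition.
Matched pairs: 17; unmatched b rows kept: 1.
Total: 17 matched + 1 padded = 18 rows.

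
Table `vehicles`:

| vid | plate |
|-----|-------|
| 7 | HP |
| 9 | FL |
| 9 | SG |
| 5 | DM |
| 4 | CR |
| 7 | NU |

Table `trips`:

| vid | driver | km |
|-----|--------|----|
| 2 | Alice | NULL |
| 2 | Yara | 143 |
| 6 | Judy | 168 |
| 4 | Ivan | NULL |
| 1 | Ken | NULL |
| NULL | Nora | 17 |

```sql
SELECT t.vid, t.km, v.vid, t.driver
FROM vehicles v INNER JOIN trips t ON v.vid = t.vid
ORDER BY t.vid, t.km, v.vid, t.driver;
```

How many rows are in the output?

INNER JOIN keeps only pairs where the ON condition holds.
Matching on v.vid = t.vid. A NULL in a compared column never satisfies the condition.
Matched pairs: 1.
Total: 1 rows.

1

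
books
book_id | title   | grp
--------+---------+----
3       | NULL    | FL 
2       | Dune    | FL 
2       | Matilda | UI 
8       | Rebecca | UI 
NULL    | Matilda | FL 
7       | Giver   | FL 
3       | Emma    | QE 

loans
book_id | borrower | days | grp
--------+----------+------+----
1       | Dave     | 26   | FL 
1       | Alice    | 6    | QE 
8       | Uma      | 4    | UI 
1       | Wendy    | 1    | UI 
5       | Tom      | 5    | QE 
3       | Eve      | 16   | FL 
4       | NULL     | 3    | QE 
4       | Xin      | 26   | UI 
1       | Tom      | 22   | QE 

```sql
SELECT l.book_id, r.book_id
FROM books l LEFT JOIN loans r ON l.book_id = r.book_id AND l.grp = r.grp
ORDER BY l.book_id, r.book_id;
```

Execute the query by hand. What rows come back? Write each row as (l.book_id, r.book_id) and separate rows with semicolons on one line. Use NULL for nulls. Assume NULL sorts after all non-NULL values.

(2, NULL); (2, NULL); (3, 3); (3, NULL); (7, NULL); (8, 8); (NULL, NULL)

LEFT JOIN keeps every row from `books`; unmatched rows get NULL for `loans`'s columns.
Matching on l.book_id = r.book_id AND l.grp = r.grp. A NULL in a compared column never satisfies the condition.
Matched pairs: 2; unmatched l rows kept: 5.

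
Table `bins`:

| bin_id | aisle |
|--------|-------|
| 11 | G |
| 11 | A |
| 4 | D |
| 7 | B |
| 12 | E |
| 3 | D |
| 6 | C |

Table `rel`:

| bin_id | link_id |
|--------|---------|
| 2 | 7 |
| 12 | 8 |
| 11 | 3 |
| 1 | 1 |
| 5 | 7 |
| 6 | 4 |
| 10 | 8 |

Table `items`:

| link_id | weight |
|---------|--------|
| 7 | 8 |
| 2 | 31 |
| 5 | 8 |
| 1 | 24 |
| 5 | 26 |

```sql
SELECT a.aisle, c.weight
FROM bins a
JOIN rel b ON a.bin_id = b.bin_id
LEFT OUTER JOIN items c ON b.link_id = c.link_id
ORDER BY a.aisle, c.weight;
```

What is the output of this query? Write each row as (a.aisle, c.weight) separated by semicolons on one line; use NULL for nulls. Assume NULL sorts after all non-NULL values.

(A, NULL); (C, NULL); (E, NULL); (G, NULL)

Evaluate left to right. First `bins a INNER JOIN rel b` on bin_id: 4 row(s).
Then LEFT JOIN `items c` on link_id: each of those 4 rows is kept; rows whose b.link_id has no match in c get NULL for c's columns.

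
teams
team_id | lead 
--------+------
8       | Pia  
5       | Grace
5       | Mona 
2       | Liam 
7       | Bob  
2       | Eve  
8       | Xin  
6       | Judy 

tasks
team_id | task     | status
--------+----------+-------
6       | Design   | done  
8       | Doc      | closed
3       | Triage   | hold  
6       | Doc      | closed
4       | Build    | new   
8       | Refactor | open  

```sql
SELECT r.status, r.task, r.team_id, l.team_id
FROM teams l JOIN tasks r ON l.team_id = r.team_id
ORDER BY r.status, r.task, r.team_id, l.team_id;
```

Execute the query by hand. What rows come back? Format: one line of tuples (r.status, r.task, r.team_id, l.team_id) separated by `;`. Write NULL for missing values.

INNER JOIN keeps only pairs where the ON condition holds.
Matching on l.team_id = r.team_id.
- l[0] team_id=8 → 2 match(es) in r → 2 row(s).
- l[1] team_id=5 → no match; dropped.
- l[2] team_id=5 → no match; dropped.
- l[3] team_id=2 → no match; dropped.
- l[4] team_id=7 → no match; dropped.
- l[5] team_id=2 → no match; dropped.
- l[6] team_id=8 → 2 match(es) in r → 2 row(s).
- l[7] team_id=6 → 2 match(es) in r → 2 row(s).
After projecting and ordering:
r.status | r.task | r.team_id | l.team_id
closed | Doc | 6 | 6
closed | Doc | 8 | 8
closed | Doc | 8 | 8
done | Design | 6 | 6
open | Refactor | 8 | 8
open | Refactor | 8 | 8

(closed, Doc, 6, 6); (closed, Doc, 8, 8); (closed, Doc, 8, 8); (done, Design, 6, 6); (open, Refactor, 8, 8); (open, Refactor, 8, 8)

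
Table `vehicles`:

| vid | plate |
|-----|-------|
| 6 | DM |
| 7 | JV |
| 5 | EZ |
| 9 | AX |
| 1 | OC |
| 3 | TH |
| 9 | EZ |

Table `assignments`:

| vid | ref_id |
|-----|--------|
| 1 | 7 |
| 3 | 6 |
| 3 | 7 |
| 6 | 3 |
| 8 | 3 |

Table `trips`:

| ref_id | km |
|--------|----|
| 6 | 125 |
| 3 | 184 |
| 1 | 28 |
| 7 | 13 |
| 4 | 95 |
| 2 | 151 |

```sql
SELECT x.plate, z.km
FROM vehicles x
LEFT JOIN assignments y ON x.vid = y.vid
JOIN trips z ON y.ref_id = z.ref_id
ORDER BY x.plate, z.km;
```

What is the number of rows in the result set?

Evaluate left to right. First `vehicles x LEFT JOIN assignments y` on vid: 8 row(s).
Then INNER JOIN `trips z` on ref_id: keep only rows whose y.ref_id appears in z.
Result: 4 row(s).

4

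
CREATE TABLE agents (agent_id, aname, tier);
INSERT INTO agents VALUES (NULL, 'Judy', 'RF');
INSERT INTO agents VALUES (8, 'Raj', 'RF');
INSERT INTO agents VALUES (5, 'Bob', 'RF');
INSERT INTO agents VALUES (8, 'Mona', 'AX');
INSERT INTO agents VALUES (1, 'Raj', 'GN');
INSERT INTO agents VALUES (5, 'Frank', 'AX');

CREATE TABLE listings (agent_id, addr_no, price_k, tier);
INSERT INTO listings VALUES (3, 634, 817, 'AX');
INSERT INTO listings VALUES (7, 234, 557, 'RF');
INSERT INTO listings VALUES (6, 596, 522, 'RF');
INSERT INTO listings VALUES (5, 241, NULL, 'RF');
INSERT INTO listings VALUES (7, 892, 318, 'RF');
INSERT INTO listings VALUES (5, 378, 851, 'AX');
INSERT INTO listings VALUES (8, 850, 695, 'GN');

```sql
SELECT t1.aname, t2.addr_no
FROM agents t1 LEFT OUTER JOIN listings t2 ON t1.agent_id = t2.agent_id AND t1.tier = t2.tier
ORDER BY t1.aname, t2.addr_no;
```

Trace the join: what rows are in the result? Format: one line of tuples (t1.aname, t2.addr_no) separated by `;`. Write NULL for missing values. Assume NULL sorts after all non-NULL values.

(Bob, 241); (Frank, 378); (Judy, NULL); (Mona, NULL); (Raj, NULL); (Raj, NULL)

LEFT JOIN keeps every row from `agents`; unmatched rows get NULL for `listings`'s columns.
Matching on t1.agent_id = t2.agent_id AND t1.tier = t2.tier. A NULL in a compared column never satisfies the condition.
Matched pairs: 2; unmatched t1 rows kept: 4.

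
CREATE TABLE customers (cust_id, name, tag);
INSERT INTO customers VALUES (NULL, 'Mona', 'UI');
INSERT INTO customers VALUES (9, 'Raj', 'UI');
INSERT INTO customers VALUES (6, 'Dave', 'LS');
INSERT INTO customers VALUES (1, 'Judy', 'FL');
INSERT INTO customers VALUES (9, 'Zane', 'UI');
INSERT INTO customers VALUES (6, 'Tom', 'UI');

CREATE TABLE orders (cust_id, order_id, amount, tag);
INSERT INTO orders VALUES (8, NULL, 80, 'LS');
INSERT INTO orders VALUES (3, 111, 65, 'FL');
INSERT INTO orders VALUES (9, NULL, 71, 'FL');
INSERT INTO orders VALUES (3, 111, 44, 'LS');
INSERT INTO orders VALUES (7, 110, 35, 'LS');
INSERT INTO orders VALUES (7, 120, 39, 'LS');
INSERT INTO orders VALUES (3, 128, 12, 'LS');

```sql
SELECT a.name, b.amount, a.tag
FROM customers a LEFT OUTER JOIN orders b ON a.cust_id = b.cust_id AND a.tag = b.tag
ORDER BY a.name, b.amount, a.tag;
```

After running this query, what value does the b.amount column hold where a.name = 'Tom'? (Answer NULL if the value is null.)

LEFT JOIN keeps every row from `customers`; unmatched rows get NULL for `orders`'s columns.
Matching on a.cust_id = b.cust_id AND a.tag = b.tag. A NULL in a compared column never satisfies the condition.
Matched pairs: 0; unmatched a rows kept: 6.

NULL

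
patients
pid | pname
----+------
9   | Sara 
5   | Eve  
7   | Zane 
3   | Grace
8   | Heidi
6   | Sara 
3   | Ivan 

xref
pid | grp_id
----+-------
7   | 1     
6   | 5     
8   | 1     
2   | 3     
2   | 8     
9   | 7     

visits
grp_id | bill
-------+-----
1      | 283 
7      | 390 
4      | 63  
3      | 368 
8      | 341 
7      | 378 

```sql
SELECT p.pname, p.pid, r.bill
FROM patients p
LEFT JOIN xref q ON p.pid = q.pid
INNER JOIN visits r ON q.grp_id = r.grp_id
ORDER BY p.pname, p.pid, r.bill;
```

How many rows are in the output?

Evaluate left to right. First `patients p LEFT JOIN xref q` on pid: 7 row(s).
Then INNER JOIN `visits r` on grp_id: keep only rows whose q.grp_id appears in r.
Result: 4 row(s).

4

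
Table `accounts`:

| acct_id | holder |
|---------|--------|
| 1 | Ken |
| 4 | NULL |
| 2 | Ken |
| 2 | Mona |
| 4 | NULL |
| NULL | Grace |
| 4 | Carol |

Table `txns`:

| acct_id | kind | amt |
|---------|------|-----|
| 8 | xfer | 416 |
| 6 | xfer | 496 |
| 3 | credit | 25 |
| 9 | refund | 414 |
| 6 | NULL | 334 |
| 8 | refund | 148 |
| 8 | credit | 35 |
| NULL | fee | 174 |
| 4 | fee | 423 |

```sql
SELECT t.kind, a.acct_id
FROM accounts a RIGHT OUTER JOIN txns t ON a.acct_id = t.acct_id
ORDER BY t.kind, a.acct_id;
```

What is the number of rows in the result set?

11

RIGHT JOIN keeps every row from `txns`; unmatched rows get NULL for `accounts`'s columns.
Matching on a.acct_id = t.acct_id. A NULL in a compared column never satisfies the condition.
- a row (acct_id=1): no match.
- a row (acct_id=4): matches 1 t row(s) → 1 output row(s).
- a row (acct_id=2): no match.
- a row (acct_id=2): no match.
- a row (acct_id=4): matches 1 t row(s) → 1 output row(s).
- a row (acct_id=NULL): no match.
- a row (acct_id=4): matches 1 t row(s) → 1 output row(s).
- 8 row(s) from t found no a partner → padded with NULL.
Total: 3 matched + 8 padded = 11 rows.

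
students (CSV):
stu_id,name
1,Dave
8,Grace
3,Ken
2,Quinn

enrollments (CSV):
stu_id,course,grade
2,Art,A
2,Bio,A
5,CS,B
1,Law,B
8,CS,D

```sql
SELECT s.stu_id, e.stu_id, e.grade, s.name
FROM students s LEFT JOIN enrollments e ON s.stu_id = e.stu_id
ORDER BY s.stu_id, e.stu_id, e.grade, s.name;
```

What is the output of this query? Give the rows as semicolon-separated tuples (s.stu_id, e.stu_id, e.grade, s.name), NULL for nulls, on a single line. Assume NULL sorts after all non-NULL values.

LEFT JOIN keeps every row from `students`; unmatched rows get NULL for `enrollments`'s columns.
Matching on s.stu_id = e.stu_id.
Matched pairs: 4; unmatched s rows kept: 1.

(1, 1, B, Dave); (2, 2, A, Quinn); (2, 2, A, Quinn); (3, NULL, NULL, Ken); (8, 8, D, Grace)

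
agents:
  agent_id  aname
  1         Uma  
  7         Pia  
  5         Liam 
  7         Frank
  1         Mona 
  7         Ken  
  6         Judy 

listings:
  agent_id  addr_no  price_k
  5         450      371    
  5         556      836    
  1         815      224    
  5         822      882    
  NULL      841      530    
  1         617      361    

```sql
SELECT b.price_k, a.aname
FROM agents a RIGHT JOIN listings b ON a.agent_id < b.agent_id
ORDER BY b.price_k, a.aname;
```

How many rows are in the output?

9

RIGHT JOIN keeps every row from `listings`; unmatched rows get NULL for `agents`'s columns.
Matching on a.agent_id < b.agent_id. A NULL in a compared column never satisfies the condition.
- a (agent_id=1) pairs with 3 row(s) of b.
- a (agent_id=7) has no partner in b.
- a (agent_id=5) has no partner in b.
- a (agent_id=7) has no partner in b.
- a (agent_id=1) pairs with 3 row(s) of b.
- a (agent_id=7) has no partner in b.
- a (agent_id=6) has no partner in b.
- 3 row(s) from b found no a partner → padded with NULL.
Total: 6 matched + 3 padded = 9 rows.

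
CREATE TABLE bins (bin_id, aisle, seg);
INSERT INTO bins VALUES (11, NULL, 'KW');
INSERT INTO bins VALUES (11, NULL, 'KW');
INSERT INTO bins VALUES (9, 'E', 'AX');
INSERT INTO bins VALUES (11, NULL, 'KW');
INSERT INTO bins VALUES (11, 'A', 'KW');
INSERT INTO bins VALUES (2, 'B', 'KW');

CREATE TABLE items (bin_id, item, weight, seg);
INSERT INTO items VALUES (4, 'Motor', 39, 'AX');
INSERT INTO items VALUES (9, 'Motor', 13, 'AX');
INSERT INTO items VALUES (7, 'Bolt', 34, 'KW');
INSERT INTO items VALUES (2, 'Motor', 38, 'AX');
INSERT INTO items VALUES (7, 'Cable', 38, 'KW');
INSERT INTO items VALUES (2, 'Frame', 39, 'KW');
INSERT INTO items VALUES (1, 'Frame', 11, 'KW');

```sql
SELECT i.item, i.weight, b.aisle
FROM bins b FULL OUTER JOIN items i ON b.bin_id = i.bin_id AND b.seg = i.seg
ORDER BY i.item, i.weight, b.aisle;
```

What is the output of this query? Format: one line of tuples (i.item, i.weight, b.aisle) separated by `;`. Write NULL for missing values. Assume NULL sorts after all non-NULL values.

(Bolt, 34, NULL); (Cable, 38, NULL); (Frame, 11, NULL); (Frame, 39, B); (Motor, 13, E); (Motor, 38, NULL); (Motor, 39, NULL); (NULL, NULL, A); (NULL, NULL, NULL); (NULL, NULL, NULL); (NULL, NULL, NULL)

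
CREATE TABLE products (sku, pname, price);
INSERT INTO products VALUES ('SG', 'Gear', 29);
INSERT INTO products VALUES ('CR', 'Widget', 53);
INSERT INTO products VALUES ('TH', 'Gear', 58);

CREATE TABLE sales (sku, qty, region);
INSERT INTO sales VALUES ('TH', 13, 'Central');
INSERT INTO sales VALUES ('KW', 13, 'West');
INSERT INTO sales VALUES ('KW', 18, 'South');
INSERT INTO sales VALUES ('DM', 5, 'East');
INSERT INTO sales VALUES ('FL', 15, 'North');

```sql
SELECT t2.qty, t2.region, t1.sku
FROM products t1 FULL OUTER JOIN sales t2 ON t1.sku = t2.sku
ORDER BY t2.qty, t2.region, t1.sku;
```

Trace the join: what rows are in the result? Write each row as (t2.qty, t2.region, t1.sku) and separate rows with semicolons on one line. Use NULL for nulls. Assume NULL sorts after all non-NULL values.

FULL OUTER JOIN keeps every row from both sides; unmatched rows get NULL for the other side's columns.
Matching on t1.sku = t2.sku.
- sku=SG: no t2 row matches, row kept with t2 columns NULL.
- sku=CR: no t2 row matches, row kept with t2 columns NULL.
- sku=TH: 1 matching t2 row(s), so 1 row(s) emitted.
- 4 t2 row(s) had no t1 match → kept, t1 columns NULL.
After projecting and ordering:
t2.qty | t2.region | t1.sku
5 | East | NULL
13 | Central | TH
13 | West | NULL
15 | North | NULL
18 | South | NULL
NULL | NULL | CR
NULL | NULL | SG

(5, East, NULL); (13, Central, TH); (13, West, NULL); (15, North, NULL); (18, South, NULL); (NULL, NULL, CR); (NULL, NULL, SG)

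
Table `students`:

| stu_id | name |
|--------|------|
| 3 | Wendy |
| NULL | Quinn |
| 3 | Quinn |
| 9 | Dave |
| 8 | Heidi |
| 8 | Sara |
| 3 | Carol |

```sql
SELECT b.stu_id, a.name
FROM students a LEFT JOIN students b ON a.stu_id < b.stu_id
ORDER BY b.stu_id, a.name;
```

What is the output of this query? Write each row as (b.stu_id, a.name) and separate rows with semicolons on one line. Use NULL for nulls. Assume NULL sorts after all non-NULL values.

LEFT JOIN keeps every row from `students a`; unmatched rows get NULL for `students b`'s columns.
Matching on a.stu_id < b.stu_id. A NULL in a compared column never satisfies the condition.
Matched pairs: 11; unmatched a rows kept: 2.

(8, Carol); (8, Carol); (8, Quinn); (8, Quinn); (8, Wendy); (8, Wendy); (9, Carol); (9, Heidi); (9, Quinn); (9, Sara); (9, Wendy); (NULL, Dave); (NULL, Quinn)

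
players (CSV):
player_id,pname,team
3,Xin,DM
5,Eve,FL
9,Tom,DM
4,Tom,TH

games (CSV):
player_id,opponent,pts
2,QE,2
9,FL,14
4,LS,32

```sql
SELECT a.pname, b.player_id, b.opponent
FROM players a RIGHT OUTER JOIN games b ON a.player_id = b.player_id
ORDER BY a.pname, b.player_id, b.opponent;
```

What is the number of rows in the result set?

3

RIGHT JOIN keeps every row from `games`; unmatched rows get NULL for `players`'s columns.
Matching on a.player_id = b.player_id.
Matched pairs: 2; unmatched b rows kept: 1.
Total: 2 matched + 1 padded = 3 rows.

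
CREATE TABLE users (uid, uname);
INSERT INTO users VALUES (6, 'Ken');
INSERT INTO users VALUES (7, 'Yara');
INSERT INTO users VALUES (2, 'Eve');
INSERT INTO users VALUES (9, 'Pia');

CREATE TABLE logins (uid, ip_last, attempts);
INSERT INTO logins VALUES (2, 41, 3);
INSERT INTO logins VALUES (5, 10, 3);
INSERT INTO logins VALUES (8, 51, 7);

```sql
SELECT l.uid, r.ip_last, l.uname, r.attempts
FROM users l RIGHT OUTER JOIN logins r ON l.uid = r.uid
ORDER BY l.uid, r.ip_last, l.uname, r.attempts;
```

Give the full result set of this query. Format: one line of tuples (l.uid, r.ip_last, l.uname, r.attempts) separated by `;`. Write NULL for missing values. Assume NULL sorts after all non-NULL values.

(2, 41, Eve, 3); (NULL, 10, NULL, 3); (NULL, 51, NULL, 7)

RIGHT JOIN keeps every row from `logins`; unmatched rows get NULL for `users`'s columns.
Matching on l.uid = r.uid.
Matched pairs: 1; unmatched r rows kept: 2.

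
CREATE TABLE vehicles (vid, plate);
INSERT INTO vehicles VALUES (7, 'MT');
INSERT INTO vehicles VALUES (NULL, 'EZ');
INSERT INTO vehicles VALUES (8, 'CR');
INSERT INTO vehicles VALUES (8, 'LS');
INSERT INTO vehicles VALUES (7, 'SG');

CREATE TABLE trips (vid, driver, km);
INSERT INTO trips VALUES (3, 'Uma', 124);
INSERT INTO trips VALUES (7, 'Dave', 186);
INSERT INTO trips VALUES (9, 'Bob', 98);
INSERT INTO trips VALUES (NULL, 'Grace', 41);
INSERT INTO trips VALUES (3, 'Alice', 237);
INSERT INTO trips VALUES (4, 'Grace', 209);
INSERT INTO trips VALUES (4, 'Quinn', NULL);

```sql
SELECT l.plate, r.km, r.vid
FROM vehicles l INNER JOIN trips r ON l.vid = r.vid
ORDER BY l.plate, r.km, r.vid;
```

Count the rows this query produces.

2

INNER JOIN keeps only pairs where the ON condition holds.
Matching on l.vid = r.vid. A NULL in a compared column never satisfies the condition.
- l[0] vid=7 → 1 match(es) in r → 1 row(s).
- l[1] vid=NULL → no match; dropped.
- l[2] vid=8 → no match; dropped.
- l[3] vid=8 → no match; dropped.
- l[4] vid=7 → 1 match(es) in r → 1 row(s).
Total: 2 rows.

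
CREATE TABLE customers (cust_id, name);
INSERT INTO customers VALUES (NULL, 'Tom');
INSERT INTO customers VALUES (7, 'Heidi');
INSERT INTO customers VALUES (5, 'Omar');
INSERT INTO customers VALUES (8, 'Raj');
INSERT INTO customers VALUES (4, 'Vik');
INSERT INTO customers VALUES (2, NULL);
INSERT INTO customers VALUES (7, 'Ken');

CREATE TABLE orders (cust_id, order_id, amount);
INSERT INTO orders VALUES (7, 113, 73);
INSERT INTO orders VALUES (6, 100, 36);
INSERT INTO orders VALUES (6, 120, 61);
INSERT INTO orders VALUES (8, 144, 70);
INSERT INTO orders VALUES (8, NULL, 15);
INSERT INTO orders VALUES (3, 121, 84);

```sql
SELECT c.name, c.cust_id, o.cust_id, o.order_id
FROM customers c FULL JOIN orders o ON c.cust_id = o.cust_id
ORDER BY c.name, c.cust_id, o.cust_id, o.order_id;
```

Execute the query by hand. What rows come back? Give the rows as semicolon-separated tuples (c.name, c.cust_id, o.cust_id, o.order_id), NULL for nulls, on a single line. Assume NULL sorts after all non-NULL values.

(Heidi, 7, 7, 113); (Ken, 7, 7, 113); (Omar, 5, NULL, NULL); (Raj, 8, 8, 144); (Raj, 8, 8, NULL); (Tom, NULL, NULL, NULL); (Vik, 4, NULL, NULL); (NULL, 2, NULL, NULL); (NULL, NULL, 3, 121); (NULL, NULL, 6, 100); (NULL, NULL, 6, 120)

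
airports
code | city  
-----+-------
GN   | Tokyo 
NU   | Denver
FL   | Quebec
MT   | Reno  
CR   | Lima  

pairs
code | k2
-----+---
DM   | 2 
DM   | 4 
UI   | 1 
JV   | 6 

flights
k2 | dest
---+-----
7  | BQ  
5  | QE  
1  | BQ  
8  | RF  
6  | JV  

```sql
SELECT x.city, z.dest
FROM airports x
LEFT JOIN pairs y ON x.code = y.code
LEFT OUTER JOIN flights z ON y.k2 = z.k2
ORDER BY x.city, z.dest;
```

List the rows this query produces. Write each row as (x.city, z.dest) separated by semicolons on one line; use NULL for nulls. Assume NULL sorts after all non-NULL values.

(Denver, NULL); (Lima, NULL); (Quebec, NULL); (Reno, NULL); (Tokyo, NULL)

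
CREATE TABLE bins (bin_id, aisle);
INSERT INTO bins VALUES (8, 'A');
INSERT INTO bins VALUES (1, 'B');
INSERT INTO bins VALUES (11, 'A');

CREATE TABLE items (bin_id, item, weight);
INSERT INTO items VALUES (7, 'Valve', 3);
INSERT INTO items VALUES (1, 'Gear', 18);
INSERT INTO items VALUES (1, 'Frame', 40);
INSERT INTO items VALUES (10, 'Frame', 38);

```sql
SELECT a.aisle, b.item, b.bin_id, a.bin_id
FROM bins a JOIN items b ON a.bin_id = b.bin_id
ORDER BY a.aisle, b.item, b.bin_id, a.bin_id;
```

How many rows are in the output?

2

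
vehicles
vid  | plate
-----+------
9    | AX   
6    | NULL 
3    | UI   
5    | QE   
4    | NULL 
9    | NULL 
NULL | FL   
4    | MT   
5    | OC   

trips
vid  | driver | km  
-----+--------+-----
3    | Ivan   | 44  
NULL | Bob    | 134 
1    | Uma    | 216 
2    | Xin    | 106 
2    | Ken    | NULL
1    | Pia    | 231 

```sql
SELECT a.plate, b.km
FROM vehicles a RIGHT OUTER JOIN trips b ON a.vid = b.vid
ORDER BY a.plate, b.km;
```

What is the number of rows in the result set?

6

RIGHT JOIN keeps every row from `trips`; unmatched rows get NULL for `vehicles`'s columns.
Matching on a.vid = b.vid. A NULL in a compared column never satisfies the condition.
- a row (vid=9): no match.
- a row (vid=6): no match.
- a row (vid=3): matches 1 b row(s) → 1 output row(s).
- a row (vid=5): no match.
- a row (vid=4): no match.
- a row (vid=9): no match.
- a row (vid=NULL): no match.
- a row (vid=4): no match.
- a row (vid=5): no match.
- 5 b row(s) had no a match → kept, a columns NULL.
Total: 1 matched + 5 padded = 6 rows.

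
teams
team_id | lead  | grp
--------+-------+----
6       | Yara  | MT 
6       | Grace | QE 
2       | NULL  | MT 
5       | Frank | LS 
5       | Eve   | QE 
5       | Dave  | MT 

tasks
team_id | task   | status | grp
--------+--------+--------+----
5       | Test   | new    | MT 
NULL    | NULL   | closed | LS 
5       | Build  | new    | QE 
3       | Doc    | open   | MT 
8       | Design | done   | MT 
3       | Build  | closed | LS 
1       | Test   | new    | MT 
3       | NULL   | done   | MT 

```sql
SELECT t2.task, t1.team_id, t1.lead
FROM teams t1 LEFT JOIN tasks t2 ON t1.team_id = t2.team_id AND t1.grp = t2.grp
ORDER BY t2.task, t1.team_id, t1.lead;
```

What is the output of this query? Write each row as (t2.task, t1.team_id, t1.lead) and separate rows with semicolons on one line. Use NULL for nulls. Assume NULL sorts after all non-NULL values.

(Build, 5, Eve); (Test, 5, Dave); (NULL, 2, NULL); (NULL, 5, Frank); (NULL, 6, Grace); (NULL, 6, Yara)

LEFT JOIN keeps every row from `teams`; unmatched rows get NULL for `tasks`'s columns.
Matching on t1.team_id = t2.team_id AND t1.grp = t2.grp. A NULL in a compared column never satisfies the condition.
- team_id=6, grp=MT: no t2 row matches, row kept with t2 columns NULL.
- team_id=6, grp=QE: no t2 row matches, row kept with t2 columns NULL.
- team_id=2, grp=MT: no t2 row matches, row kept with t2 columns NULL.
- team_id=5, grp=LS: no t2 row matches, row kept with t2 columns NULL.
- team_id=5, grp=QE: 1 matching t2 row(s), so 1 row(s) emitted.
- team_id=5, grp=MT: 1 matching t2 row(s), so 1 row(s) emitted.
After projecting and ordering:
t2.task | t1.team_id | t1.lead
Build | 5 | Eve
Test | 5 | Dave
NULL | 2 | NULL
NULL | 5 | Frank
NULL | 6 | Grace
NULL | 6 | Yara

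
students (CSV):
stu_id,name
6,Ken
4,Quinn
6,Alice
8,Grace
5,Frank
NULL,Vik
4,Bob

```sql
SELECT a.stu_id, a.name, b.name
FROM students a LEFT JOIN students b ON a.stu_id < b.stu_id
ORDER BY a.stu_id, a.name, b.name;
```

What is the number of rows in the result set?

15

LEFT JOIN keeps every row from `students a`; unmatched rows get NULL for `students b`'s columns.
Matching on a.stu_id < b.stu_id. A NULL in a compared column never satisfies the condition.
- stu_id=6: 1 matching b row(s), so 1 row(s) emitted.
- stu_id=4: 4 matching b row(s), so 4 row(s) emitted.
- stu_id=6: 1 matching b row(s), so 1 row(s) emitted.
- stu_id=8: no b row matches, row kept with b columns NULL.
- stu_id=5: 3 matching b row(s), so 3 row(s) emitted.
- stu_id=NULL: no b row matches, row kept with b columns NULL.
- stu_id=4: 4 matching b row(s), so 4 row(s) emitted.
Total: 13 matched + 2 padded = 15 rows.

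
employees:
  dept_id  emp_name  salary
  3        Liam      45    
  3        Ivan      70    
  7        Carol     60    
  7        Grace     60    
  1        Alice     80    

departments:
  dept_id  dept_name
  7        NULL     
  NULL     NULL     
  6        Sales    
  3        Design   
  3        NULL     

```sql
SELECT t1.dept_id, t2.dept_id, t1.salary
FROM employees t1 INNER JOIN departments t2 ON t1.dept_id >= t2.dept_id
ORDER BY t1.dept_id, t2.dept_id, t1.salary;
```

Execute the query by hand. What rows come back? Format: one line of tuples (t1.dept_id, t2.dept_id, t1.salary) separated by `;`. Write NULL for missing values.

INNER JOIN keeps only pairs where the ON condition holds.
Matching on t1.dept_id >= t2.dept_id. A NULL in a compared column never satisfies the condition.
Matched pairs: 12.

(3, 3, 45); (3, 3, 45); (3, 3, 70); (3, 3, 70); (7, 3, 60); (7, 3, 60); (7, 3, 60); (7, 3, 60); (7, 6, 60); (7, 6, 60); (7, 7, 60); (7, 7, 60)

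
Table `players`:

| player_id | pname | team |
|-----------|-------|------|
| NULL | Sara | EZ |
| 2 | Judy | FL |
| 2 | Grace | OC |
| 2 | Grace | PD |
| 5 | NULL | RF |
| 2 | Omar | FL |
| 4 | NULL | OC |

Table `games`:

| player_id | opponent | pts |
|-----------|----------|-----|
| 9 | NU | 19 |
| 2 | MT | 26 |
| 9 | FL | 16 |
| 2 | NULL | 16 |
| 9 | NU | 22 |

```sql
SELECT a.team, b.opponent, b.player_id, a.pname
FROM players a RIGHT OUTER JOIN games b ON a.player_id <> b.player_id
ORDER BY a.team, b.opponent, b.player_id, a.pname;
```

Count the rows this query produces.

22

RIGHT JOIN keeps every row from `games`; unmatched rows get NULL for `players`'s columns.
Matching on a.player_id <> b.player_id. A NULL in a compared column never satisfies the condition.
- a[0] player_id=NULL → no match.
- a[1] player_id=2 → 3 match(es) in b → 3 row(s).
- a[2] player_id=2 → 3 match(es) in b → 3 row(s).
- a[3] player_id=2 → 3 match(es) in b → 3 row(s).
- a[4] player_id=5 → 5 match(es) in b → 5 row(s).
- a[5] player_id=2 → 3 match(es) in b → 3 row(s).
- a[6] player_id=4 → 5 match(es) in b → 5 row(s).
- every b row matched at least one a row.
Total: 22 rows.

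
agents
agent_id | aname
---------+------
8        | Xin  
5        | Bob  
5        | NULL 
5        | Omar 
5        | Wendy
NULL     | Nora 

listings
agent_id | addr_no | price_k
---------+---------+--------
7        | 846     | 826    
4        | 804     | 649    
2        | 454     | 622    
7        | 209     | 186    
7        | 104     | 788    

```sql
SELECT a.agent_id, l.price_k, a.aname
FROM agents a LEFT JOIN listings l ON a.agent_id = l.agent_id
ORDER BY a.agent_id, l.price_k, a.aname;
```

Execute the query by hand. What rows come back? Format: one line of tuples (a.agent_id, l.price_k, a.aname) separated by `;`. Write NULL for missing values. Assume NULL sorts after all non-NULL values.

(5, NULL, Bob); (5, NULL, Omar); (5, NULL, Wendy); (5, NULL, NULL); (8, NULL, Xin); (NULL, NULL, Nora)

LEFT JOIN keeps every row from `agents`; unmatched rows get NULL for `listings`'s columns.
Matching on a.agent_id = l.agent_id. A NULL in a compared column never satisfies the condition.
- a row (agent_id=8): no match → kept, l columns NULL.
- a row (agent_id=5): no match → kept, l columns NULL.
- a row (agent_id=5): no match → kept, l columns NULL.
- a row (agent_id=5): no match → kept, l columns NULL.
- a row (agent_id=5): no match → kept, l columns NULL.
- a row (agent_id=NULL): no match → kept, l columns NULL.
After projecting and ordering:
a.agent_id | l.price_k | a.aname
5 | NULL | Bob
5 | NULL | Omar
5 | NULL | Wendy
5 | NULL | NULL
8 | NULL | Xin
NULL | NULL | Nora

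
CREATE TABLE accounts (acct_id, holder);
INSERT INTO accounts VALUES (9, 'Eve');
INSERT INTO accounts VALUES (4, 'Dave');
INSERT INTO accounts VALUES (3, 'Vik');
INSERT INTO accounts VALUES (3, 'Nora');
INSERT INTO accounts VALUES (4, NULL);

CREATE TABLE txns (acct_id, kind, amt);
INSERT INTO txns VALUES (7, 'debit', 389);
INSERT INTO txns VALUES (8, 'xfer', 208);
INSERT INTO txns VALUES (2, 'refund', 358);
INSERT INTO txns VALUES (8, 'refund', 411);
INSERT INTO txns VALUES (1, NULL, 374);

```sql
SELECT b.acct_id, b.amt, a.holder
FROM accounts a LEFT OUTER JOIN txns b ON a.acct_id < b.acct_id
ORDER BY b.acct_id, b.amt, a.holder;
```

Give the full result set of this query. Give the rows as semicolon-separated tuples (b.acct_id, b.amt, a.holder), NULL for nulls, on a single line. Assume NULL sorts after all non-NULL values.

(7, 389, Dave); (7, 389, Nora); (7, 389, Vik); (7, 389, NULL); (8, 208, Dave); (8, 208, Nora); (8, 208, Vik); (8, 208, NULL); (8, 411, Dave); (8, 411, Nora); (8, 411, Vik); (8, 411, NULL); (NULL, NULL, Eve)

LEFT JOIN keeps every row from `accounts`; unmatched rows get NULL for `txns`'s columns.
Matching on a.acct_id < b.acct_id.
Matched pairs: 12; unmatched a rows kept: 1.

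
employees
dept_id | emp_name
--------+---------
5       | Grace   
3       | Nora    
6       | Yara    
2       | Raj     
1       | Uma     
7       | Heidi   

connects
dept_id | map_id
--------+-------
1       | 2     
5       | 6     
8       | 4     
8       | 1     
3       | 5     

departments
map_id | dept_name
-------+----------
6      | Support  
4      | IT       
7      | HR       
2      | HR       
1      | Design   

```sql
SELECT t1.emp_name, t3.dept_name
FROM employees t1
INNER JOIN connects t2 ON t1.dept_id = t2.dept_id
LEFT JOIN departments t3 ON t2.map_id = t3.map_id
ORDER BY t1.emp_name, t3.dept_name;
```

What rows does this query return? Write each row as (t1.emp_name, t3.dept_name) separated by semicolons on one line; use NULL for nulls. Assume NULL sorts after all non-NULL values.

(Grace, Support); (Nora, NULL); (Uma, HR)

Evaluate left to right. First `employees t1 INNER JOIN connects t2` on dept_id: 3 row(s).
Then LEFT JOIN `departments t3` on map_id: each of those 3 rows is kept; rows whose t2.map_id has no match in t3 get NULL for t3's columns.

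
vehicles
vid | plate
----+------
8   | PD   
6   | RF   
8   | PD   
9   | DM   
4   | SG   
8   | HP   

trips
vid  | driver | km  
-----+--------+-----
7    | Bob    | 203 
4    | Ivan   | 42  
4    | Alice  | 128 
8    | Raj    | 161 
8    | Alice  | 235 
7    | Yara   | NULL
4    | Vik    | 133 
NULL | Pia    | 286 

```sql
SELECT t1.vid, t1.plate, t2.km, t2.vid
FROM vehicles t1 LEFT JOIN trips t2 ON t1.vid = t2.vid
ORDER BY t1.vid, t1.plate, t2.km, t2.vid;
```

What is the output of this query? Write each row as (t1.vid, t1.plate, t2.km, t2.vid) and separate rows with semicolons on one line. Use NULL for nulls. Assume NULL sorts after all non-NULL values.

LEFT JOIN keeps every row from `vehicles`; unmatched rows get NULL for `trips`'s columns.
Matching on t1.vid = t2.vid. A NULL in a compared column never satisfies the condition.
- t1 row (vid=8): matches 2 t2 row(s) → 2 output row(s).
- t1 row (vid=6): no match → kept, t2 columns NULL.
- t1 row (vid=8): matches 2 t2 row(s) → 2 output row(s).
- t1 row (vid=9): no match → kept, t2 columns NULL.
- t1 row (vid=4): matches 3 t2 row(s) → 3 output row(s).
- t1 row (vid=8): matches 2 t2 row(s) → 2 output row(s).

(4, SG, 42, 4); (4, SG, 128, 4); (4, SG, 133, 4); (6, RF, NULL, NULL); (8, HP, 161, 8); (8, HP, 235, 8); (8, PD, 161, 8); (8, PD, 161, 8); (8, PD, 235, 8); (8, PD, 235, 8); (9, DM, NULL, NULL)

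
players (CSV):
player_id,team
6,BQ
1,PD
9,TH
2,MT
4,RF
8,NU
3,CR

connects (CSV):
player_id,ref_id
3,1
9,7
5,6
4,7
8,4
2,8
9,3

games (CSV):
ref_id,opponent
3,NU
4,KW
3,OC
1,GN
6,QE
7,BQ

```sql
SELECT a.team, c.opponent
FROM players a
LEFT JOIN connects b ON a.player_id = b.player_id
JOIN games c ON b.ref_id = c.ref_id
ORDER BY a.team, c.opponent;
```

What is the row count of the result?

6

Joins associate left-to-right: players LEFT JOIN connects on player_id gives 8 intermediate row(s).
Then INNER JOIN `games c` on ref_id: keep only rows whose b.ref_id appears in c.
Result: 6 row(s).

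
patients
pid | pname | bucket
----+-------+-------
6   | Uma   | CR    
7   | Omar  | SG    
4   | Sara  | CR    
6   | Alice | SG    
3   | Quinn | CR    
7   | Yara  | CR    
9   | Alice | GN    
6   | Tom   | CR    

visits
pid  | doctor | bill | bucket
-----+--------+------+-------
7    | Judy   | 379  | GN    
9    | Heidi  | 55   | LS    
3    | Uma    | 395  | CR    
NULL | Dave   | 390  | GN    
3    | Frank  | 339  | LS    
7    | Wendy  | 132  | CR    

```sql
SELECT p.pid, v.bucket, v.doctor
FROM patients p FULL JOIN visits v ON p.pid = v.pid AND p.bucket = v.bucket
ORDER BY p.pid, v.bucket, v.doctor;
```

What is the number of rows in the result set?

12

FULL OUTER JOIN keeps every row from both sides; unmatched rows get NULL for the other side's columns.
Matching on p.pid = v.pid AND p.bucket = v.bucket. A NULL in a compared column never satisfies the condition.
- pid=6, bucket=CR: no v row matches, row kept with v columns NULL.
- pid=7, bucket=SG: no v row matches, row kept with v columns NULL.
- pid=4, bucket=CR: no v row matches, row kept with v columns NULL.
- pid=6, bucket=SG: no v row matches, row kept with v columns NULL.
- pid=3, bucket=CR: 1 matching v row(s), so 1 row(s) emitted.
- pid=7, bucket=CR: 1 matching v row(s), so 1 row(s) emitted.
- pid=9, bucket=GN: no v row matches, row kept with v columns NULL.
- pid=6, bucket=CR: no v row matches, row kept with v columns NULL.
- 4 v row(s) had no p match → kept, p columns NULL.
Total: 2 matched + 10 padded = 12 rows.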